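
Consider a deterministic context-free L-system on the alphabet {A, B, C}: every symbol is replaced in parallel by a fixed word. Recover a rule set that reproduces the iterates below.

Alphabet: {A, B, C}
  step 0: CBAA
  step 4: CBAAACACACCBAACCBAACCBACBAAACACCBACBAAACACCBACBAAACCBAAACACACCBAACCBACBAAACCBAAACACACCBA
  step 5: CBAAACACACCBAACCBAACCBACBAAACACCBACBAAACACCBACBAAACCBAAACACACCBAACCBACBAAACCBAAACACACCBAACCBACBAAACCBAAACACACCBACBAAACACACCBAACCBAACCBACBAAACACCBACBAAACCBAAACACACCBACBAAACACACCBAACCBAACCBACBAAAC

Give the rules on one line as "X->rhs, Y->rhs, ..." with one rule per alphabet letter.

A->AC, B->A, C->CBA

  step 4 ⇒ step 5: CBAAACACACCBAACCBAACCBACBAAACACCBACBAAACACCBACBAAACCBAAACACACCBAACCBACBAAACCBAAACACACCBA ⇒ CBA·A·AC·AC·AC·CBA·AC·CBA·AC·CBA·CBA·A·AC·AC·CBA·CBA·A·AC·AC·CBA·CBA·A·AC·CBA·A·AC·AC·AC·CBA·AC·CBA·CBA·A·AC·CBA·A·AC·AC·AC·CBA·AC·CBA·CBA·A·AC·CBA·A·AC·AC·AC·CBA·CBA·A·AC·AC·AC·CBA·AC·CBA·AC·CBA·CBA·A·AC·AC·CBA·CBA·A·AC·CBA·A·AC·AC·AC·CBA·CBA·A·AC·AC·AC·CBA·AC·CBA·AC·CBA·CBA·A·AC
    A ↦ AC
    B ↦ A
    C ↦ CBA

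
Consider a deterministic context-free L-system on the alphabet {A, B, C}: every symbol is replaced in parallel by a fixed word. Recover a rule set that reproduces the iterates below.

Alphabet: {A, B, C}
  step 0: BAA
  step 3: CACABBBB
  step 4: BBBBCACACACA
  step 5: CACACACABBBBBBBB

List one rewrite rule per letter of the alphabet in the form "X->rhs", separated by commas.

  step 4 ⇒ step 5: BBBBCACACACA ⇒ CA·CA·CA·CA·B·B·B·B·B·B·B·B
    A ↦ B
    B ↦ CA
    C ↦ B

A->B, B->CA, C->B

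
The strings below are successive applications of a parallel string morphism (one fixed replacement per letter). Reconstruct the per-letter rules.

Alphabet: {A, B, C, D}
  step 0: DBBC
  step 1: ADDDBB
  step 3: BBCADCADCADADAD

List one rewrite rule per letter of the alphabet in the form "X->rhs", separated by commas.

  step 0 ⇒ step 1: DBBC ⇒ AD·D·D·BB
    B ↦ D
    C ↦ BB
    D ↦ AD
    A ↦ C  (constrained at step 1)

A->C, B->D, C->BB, D->AD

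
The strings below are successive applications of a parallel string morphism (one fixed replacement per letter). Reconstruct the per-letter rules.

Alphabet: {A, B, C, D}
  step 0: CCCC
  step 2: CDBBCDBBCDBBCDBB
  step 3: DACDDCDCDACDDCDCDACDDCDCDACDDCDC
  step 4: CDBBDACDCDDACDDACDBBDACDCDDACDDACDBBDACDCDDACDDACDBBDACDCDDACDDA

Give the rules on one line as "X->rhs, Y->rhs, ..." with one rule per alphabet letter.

  step 3 ⇒ step 4: DACDDCDCDACDDCDCDACDDCDCDACDDCDC ⇒ CD·BB·DA·CD·CD·DA·CD·DA·CD·BB·DA·CD·CD·DA·CD·DA·CD·BB·DA·CD·CD·DA·CD·DA·CD·BB·DA·CD·CD·DA·CD·DA
    A ↦ BB
    C ↦ DA
    D ↦ CD
  step 2 ⇒ step 3: CDBBCDBBCDBBCDBB ⇒ DA·CD·DC·DC·DA·CD·DC·DC·DA·CD·DC·DC·DA·CD·DC·DC
    B ↦ DC

A->BB, B->DC, C->DA, D->CD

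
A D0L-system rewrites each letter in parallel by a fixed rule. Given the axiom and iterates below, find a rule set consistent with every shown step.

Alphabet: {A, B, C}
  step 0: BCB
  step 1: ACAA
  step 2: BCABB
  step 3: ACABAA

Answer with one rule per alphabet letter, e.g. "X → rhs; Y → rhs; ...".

  step 2 ⇒ step 3: BCABB ⇒ A·CA·B·A·A
    A ↦ B
    B ↦ A
    C ↦ CA

A->B, B->A, C->CA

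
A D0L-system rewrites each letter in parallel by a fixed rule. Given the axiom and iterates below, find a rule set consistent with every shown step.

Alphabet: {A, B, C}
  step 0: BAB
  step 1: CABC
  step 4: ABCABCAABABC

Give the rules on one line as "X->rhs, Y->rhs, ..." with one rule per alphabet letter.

  step 0 ⇒ step 1: BAB ⇒ C·AB·C
    A ↦ AB
    B ↦ C
    C ↦ A  (constrained at step 1)

A->AB, B->C, C->A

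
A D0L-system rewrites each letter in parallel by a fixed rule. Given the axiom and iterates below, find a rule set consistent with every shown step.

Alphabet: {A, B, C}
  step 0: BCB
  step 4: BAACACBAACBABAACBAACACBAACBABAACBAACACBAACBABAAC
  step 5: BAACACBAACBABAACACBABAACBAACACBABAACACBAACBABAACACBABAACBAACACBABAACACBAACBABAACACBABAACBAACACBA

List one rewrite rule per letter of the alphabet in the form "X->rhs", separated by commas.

A->AC, B->BA, C->BA

  step 4 ⇒ step 5: BAACACBAACBABAACBAACACBAACBABAACBAACACBAACBABAAC ⇒ BA·AC·AC·BA·AC·BA·BA·AC·AC·BA·BA·AC·BA·AC·AC·BA·BA·AC·AC·BA·AC·BA·BA·AC·AC·BA·BA·AC·BA·AC·AC·BA·BA·AC·AC·BA·AC·BA·BA·AC·AC·BA·BA·AC·BA·AC·AC·BA
    A ↦ AC
    B ↦ BA
    C ↦ BA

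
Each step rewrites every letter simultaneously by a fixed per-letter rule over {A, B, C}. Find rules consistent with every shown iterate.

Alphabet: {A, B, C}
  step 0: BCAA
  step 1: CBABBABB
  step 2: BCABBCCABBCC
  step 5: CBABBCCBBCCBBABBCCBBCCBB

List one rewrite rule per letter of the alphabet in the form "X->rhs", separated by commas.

  step 1 ⇒ step 2: CBABBABB ⇒ B·C·ABB·C·C·ABB·C·C
    A ↦ ABB
    B ↦ C
    C ↦ B

A->ABB, B->C, C->B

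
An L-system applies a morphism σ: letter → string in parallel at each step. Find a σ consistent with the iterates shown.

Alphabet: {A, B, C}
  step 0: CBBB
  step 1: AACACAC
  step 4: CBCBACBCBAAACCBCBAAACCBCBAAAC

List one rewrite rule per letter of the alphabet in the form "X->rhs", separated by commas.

  step 0 ⇒ step 1: CBBB ⇒ A·AC·AC·AC
    B ↦ AC
    C ↦ A
    A ↦ CB  (constrained at step 1)

A->CB, B->AC, C->A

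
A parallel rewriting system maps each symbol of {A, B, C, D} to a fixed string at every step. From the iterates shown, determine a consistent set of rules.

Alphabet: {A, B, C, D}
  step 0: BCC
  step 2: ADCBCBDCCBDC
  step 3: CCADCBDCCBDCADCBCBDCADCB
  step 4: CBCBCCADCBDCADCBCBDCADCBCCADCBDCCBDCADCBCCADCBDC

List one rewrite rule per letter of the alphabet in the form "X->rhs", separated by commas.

A->CC, B->DC, C->CB, D->AD

  step 3 ⇒ step 4: CCADCBDCCBDCADCBCBDCADCB ⇒ CB·CB·CC·AD·CB·DC·AD·CB·CB·DC·AD·CB·CC·AD·CB·DC·CB·DC·AD·CB·CC·AD·CB·DC
    A ↦ CC
    B ↦ DC
    C ↦ CB
    D ↦ AD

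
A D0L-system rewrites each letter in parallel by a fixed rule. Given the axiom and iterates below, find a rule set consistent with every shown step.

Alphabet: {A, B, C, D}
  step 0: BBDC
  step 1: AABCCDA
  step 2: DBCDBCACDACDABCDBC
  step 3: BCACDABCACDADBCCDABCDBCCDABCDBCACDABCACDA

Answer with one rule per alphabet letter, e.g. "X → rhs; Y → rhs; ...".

  step 2 ⇒ step 3: DBCDBCACDACDABCDBC ⇒ BC·A·CDA·BC·A·CDA·DBC·CDA·BC·DBC·CDA·BC·DBC·A·CDA·BC·A·CDA
    A ↦ DBC
    B ↦ A
    C ↦ CDA
    D ↦ BC

A->DBC, B->A, C->CDA, D->BC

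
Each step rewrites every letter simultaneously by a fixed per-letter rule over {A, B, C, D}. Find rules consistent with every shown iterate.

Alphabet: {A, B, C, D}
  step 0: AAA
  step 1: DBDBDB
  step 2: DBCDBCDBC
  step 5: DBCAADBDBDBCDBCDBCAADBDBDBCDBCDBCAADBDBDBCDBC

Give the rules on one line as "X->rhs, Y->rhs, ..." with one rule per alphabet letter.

  step 1 ⇒ step 2: DBDBDB ⇒ DB·C·DB·C·DB·C
    B ↦ C
    D ↦ DB
  step 0 ⇒ step 1: AAA ⇒ DB·DB·DB
    A ↦ DB
    C ↦ AA  (constrained at step 2)

A->DB, B->C, C->AA, D->DB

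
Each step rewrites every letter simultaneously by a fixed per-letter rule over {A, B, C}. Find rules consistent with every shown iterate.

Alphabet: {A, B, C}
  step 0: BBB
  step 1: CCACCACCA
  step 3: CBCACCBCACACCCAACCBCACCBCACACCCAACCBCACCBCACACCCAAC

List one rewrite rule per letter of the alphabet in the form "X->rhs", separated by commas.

A->CBC, B->CCA, C->AC

  step 0 ⇒ step 1: BBB ⇒ CCA·CCA·CCA
    B ↦ CCA
    A ↦ CBC  (constrained at step 1)
    C ↦ AC  (constrained at step 1)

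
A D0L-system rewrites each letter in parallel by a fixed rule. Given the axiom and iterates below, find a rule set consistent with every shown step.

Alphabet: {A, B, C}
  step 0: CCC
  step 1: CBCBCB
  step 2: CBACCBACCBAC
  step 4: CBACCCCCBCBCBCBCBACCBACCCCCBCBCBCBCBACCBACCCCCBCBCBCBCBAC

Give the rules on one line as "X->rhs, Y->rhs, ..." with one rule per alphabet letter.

A->CCC, B->AC, C->CB

  step 1 ⇒ step 2: CBCBCB ⇒ CB·AC·CB·AC·CB·AC
    B ↦ AC
    C ↦ CB
    A ↦ CCC  (constrained at step 2)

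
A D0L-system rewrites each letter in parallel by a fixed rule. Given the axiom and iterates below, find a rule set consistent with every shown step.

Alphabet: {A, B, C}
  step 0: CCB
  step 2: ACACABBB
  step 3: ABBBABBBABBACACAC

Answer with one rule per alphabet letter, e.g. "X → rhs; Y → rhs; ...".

A->ABB, B->AC, C->B

  step 2 ⇒ step 3: ACACABBB ⇒ ABB·B·ABB·B·ABB·AC·AC·AC
    A ↦ ABB
    B ↦ AC
    C ↦ B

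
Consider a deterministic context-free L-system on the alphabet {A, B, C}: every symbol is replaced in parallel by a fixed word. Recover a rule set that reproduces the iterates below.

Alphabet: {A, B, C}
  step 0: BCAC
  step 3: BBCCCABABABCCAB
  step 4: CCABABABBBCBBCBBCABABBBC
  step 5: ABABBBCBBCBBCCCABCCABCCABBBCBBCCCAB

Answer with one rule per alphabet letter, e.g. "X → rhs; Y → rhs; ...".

A->BB, B->C, C->AB

  step 4 ⇒ step 5: CCABABABBBCBBCBBCABABBBC ⇒ AB·AB·BB·C·BB·C·BB·C·C·C·AB·C·C·AB·C·C·AB·BB·C·BB·C·C·C·AB
    A ↦ BB
    B ↦ C
    C ↦ AB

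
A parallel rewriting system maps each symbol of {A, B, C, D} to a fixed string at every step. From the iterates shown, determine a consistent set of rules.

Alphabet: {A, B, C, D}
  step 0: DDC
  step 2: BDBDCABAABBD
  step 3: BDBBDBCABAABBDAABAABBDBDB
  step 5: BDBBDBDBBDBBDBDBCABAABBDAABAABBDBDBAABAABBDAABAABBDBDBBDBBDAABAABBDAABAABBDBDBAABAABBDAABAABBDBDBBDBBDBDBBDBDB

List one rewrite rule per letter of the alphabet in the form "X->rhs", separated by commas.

  step 2 ⇒ step 3: BDBDCABAABBD ⇒ BD·B·BD·B·CAB·AAB·BD·AAB·AAB·BD·BD·B
    A ↦ AAB
    B ↦ BD
    C ↦ CAB
    D ↦ B

A->AAB, B->BD, C->CAB, D->B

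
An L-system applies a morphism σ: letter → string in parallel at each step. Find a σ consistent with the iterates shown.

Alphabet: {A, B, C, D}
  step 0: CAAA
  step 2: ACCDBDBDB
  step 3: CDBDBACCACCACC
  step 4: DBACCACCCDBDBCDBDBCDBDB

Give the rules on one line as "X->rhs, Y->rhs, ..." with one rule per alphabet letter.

A->C, B->CC, C->DB, D->A

  step 3 ⇒ step 4: CDBDBACCACCACC ⇒ DB·A·CC·A·CC·C·DB·DB·C·DB·DB·C·DB·DB
    A ↦ C
    B ↦ CC
    C ↦ DB
    D ↦ A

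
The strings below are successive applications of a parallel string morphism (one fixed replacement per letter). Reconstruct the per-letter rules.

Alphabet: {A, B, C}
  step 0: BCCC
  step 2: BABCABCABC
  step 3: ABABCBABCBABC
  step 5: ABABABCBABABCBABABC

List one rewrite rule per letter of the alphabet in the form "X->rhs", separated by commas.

  step 2 ⇒ step 3: BABCABCABC ⇒ A·B·A·BC·B·A·BC·B·A·BC
    A ↦ B
    B ↦ A
    C ↦ BC

A->B, B->A, C->BC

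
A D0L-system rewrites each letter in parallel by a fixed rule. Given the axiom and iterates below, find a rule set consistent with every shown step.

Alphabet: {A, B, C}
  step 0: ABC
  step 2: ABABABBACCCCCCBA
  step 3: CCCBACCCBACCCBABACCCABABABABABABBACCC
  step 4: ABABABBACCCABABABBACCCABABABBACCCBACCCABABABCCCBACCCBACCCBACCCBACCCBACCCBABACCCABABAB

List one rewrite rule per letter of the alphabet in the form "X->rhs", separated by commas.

  step 3 ⇒ step 4: CCCBACCCBACCCBABACCCABABABABABABBACCC ⇒ AB·AB·AB·BA·CCC·AB·AB·AB·BA·CCC·AB·AB·AB·BA·CCC·BA·CCC·AB·AB·AB·CCC·BA·CCC·BA·CCC·BA·CCC·BA·CCC·BA·CCC·BA·BA·CCC·AB·AB·AB
    A ↦ CCC
    B ↦ BA
    C ↦ AB

A->CCC, B->BA, C->AB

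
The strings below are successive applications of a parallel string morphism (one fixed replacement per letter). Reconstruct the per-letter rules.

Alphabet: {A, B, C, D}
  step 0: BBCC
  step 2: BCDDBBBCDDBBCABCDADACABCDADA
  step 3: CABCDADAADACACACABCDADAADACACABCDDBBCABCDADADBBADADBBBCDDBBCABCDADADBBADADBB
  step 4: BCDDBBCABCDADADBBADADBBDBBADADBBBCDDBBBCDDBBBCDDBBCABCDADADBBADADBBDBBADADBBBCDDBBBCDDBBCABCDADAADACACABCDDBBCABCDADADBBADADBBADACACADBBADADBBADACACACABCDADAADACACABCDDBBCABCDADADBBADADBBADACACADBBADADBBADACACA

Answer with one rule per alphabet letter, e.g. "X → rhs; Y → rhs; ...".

  step 3 ⇒ step 4: CABCDADAADACACACABCDADAADACACABCDDBBCABCDADADBBADADBBBCDDBBCABCDADADBBADADBB ⇒ BCD·DBB·CA·BCD·ADA·DBB·ADA·DBB·DBB·ADA·DBB·BCD·DBB·BCD·DBB·BCD·DBB·CA·BCD·ADA·DBB·ADA·DBB·DBB·ADA·DBB·BCD·DBB·BCD·DBB·CA·BCD·ADA·ADA·CA·CA·BCD·DBB·CA·BCD·ADA·DBB·ADA·DBB·ADA·CA·CA·DBB·ADA·DBB·ADA·CA·CA·CA·BCD·ADA·ADA·CA·CA·BCD·DBB·CA·BCD·ADA·DBB·ADA·DBB·ADA·CA·CA·DBB·ADA·DBB·ADA·CA·CA
    A ↦ DBB
    B ↦ CA
    C ↦ BCD
    D ↦ ADA

A->DBB, B->CA, C->BCD, D->ADA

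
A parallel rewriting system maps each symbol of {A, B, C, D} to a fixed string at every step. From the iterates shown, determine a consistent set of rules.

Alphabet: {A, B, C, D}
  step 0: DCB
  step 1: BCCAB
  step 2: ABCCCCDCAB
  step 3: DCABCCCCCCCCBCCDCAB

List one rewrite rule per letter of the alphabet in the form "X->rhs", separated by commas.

A->DC, B->AB, C->CC, D->B

  step 2 ⇒ step 3: ABCCCCDCAB ⇒ DC·AB·CC·CC·CC·CC·B·CC·DC·AB
    A ↦ DC
    B ↦ AB
    C ↦ CC
    D ↦ B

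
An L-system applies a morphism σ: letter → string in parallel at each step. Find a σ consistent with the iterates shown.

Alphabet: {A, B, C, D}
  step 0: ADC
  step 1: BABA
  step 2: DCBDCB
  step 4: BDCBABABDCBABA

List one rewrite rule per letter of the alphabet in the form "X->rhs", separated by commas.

  step 1 ⇒ step 2: BABA ⇒ DC·B·DC·B
    A ↦ B
    B ↦ DC
  step 0 ⇒ step 1: ADC ⇒ B·A·BA
    C ↦ BA
  step 0 ⇒ step 1: ADC ⇒ B·A·BA
    D ↦ A

A->B, B->DC, C->BA, D->A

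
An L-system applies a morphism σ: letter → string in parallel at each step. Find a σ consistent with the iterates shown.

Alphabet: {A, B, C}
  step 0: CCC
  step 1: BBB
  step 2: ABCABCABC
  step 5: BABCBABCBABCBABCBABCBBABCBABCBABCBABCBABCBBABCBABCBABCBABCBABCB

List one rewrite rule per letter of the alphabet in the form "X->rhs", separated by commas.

A->B, B->ABC, C->B

  step 1 ⇒ step 2: BBB ⇒ ABC·ABC·ABC
    B ↦ ABC
    A ↦ B  (constrained at step 2)
  step 0 ⇒ step 1: CCC ⇒ B·B·B
    C ↦ B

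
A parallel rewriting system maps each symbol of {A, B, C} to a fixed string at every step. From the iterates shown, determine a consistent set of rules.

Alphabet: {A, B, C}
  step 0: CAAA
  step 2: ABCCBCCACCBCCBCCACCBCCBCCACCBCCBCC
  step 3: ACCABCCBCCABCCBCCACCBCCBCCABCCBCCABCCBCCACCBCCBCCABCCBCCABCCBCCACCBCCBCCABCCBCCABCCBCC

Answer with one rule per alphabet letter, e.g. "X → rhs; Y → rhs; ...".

  step 2 ⇒ step 3: ABCCBCCACCBCCBCCACCBCCBCCACCBCCBCC ⇒ ACC·A·BCC·BCC·A·BCC·BCC·ACC·BCC·BCC·A·BCC·BCC·A·BCC·BCC·ACC·BCC·BCC·A·BCC·BCC·A·BCC·BCC·ACC·BCC·BCC·A·BCC·BCC·A·BCC·BCC
    A ↦ ACC
    B ↦ A
    C ↦ BCC

A->ACC, B->A, C->BCC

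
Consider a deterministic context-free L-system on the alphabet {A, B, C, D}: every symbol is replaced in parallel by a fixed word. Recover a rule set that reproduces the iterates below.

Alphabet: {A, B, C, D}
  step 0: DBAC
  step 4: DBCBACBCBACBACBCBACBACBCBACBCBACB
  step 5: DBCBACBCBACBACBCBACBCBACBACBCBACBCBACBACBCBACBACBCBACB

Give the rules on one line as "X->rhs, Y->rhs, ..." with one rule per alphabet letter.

A->CB, B->CB, C->A, D->DB

  step 4 ⇒ step 5: DBCBACBCBACBACBCBACBACBCBACBCBACB ⇒ DB·CB·A·CB·CB·A·CB·A·CB·CB·A·CB·CB·A·CB·A·CB·CB·A·CB·CB·A·CB·A·CB·CB·A·CB·A·CB·CB·A·CB
    A ↦ CB
    B ↦ CB
    C ↦ A
    D ↦ DB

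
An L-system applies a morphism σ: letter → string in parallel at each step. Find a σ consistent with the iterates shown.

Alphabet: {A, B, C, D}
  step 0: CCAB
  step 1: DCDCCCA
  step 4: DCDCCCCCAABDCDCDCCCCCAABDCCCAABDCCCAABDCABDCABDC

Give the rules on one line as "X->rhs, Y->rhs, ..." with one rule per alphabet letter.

A->CC, B->A, C->DC, D->AB

  step 0 ⇒ step 1: CCAB ⇒ DC·DC·CC·A
    A ↦ CC
    B ↦ A
    C ↦ DC
    D ↦ AB  (constrained at step 1)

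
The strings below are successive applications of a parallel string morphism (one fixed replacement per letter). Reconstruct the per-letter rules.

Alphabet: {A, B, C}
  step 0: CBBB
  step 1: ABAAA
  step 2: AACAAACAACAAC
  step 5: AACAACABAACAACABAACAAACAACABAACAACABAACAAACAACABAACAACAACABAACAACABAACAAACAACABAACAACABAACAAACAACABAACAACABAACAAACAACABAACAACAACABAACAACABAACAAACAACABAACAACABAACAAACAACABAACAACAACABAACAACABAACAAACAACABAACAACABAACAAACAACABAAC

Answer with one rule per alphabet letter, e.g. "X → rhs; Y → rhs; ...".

A->AAC, B->A, C->AB

  step 1 ⇒ step 2: ABAAA ⇒ AAC·A·AAC·AAC·AAC
    A ↦ AAC
    B ↦ A
  step 0 ⇒ step 1: CBBB ⇒ AB·A·A·A
    C ↦ AB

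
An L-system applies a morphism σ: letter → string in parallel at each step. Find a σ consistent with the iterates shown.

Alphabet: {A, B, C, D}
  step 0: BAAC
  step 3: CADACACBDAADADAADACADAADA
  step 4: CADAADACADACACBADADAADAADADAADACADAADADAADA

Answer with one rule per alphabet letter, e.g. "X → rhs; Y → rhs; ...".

  step 3 ⇒ step 4: CADACACBDAADADAADACADAADA ⇒ CA·DA·A·DA·CA·DA·CA·CB·A·DA·DA·A·DA·A·DA·DA·A·DA·CA·DA·A·DA·DA·A·DA
    A ↦ DA
    B ↦ CB
    C ↦ CA
    D ↦ A

A->DA, B->CB, C->CA, D->A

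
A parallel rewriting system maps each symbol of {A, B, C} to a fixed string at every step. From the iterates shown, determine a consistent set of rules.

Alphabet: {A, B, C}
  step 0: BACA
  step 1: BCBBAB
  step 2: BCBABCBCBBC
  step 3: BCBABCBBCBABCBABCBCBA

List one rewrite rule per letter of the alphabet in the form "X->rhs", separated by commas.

  step 2 ⇒ step 3: BCBABCBCBBC ⇒ BC·BA·BC·B·BC·BA·BC·BA·BC·BC·BA
    A ↦ B
    B ↦ BC
    C ↦ BA

A->B, B->BC, C->BA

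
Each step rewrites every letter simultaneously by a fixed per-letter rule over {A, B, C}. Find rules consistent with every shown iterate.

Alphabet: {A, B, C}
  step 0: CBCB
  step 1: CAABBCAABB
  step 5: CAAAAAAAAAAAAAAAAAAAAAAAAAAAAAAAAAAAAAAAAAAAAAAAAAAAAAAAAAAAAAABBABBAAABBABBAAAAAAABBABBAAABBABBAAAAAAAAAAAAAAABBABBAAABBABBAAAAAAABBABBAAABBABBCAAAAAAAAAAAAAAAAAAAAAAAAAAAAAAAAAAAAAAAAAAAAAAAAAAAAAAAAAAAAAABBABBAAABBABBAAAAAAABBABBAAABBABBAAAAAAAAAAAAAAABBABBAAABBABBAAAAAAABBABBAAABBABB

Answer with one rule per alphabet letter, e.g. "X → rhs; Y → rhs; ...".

A->AA, B->ABB, C->CA

  step 0 ⇒ step 1: CBCB ⇒ CA·ABB·CA·ABB
    B ↦ ABB
    C ↦ CA
    A ↦ AA  (constrained at step 1)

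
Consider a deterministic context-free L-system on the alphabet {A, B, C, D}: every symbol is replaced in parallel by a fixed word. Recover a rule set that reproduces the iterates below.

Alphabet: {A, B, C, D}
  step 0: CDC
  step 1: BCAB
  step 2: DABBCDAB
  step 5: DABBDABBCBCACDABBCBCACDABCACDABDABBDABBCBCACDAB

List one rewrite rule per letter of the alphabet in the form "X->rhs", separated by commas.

  step 1 ⇒ step 2: BCAB ⇒ DAB·B·C·DAB
    A ↦ C
    B ↦ DAB
    C ↦ B
  step 0 ⇒ step 1: CDC ⇒ B·CA·B
    D ↦ CA

A->C, B->DAB, C->B, D->CA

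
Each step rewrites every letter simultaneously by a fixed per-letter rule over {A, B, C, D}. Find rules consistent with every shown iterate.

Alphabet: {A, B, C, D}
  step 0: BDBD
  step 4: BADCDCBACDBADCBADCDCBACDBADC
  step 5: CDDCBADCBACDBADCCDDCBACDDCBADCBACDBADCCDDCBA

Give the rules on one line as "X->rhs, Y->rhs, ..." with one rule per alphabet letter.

  step 4 ⇒ step 5: BADCDCBACDBADCBADCDCBACDBADC ⇒ C·D·DC·BA·DC·BA·C·D·BA·DC·C·D·DC·BA·C·D·DC·BA·DC·BA·C·D·BA·DC·C·D·DC·BA
    A ↦ D
    B ↦ C
    C ↦ BA
    D ↦ DC

A->D, B->C, C->BA, D->DC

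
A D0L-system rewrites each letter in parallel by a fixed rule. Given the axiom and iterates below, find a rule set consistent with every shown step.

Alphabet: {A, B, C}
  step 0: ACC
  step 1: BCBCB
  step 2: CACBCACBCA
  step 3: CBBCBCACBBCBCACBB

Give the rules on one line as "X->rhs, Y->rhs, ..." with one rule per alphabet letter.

  step 2 ⇒ step 3: CACBCACBCA ⇒ CB·B·CB·CA·CB·B·CB·CA·CB·B
    A ↦ B
    B ↦ CA
    C ↦ CB

A->B, B->CA, C->CB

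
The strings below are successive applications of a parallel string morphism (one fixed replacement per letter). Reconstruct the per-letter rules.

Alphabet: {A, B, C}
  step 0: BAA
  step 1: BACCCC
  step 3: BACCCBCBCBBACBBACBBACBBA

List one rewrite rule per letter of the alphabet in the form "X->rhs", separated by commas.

A->CC, B->BA, C->CB

  step 0 ⇒ step 1: BAA ⇒ BA·CC·CC
    A ↦ CC
    B ↦ BA
    C ↦ CB  (constrained at step 1)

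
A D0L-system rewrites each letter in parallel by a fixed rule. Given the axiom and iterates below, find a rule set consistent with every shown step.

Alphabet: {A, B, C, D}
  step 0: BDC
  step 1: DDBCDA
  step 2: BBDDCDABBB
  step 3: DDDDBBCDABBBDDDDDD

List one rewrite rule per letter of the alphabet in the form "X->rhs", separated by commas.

  step 2 ⇒ step 3: BBDDCDABBB ⇒ DD·DD·B·B·CDA·B·BB·DD·DD·DD
    A ↦ BB
    B ↦ DD
    C ↦ CDA
    D ↦ B

A->BB, B->DD, C->CDA, D->B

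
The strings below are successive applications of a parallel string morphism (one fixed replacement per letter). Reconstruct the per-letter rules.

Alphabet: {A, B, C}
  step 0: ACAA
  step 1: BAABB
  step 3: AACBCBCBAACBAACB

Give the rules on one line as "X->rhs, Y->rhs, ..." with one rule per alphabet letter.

  step 0 ⇒ step 1: ACAA ⇒ B·AA·B·B
    A ↦ B
    C ↦ AA
    B ↦ CB  (constrained at step 1)

A->B, B->CB, C->AA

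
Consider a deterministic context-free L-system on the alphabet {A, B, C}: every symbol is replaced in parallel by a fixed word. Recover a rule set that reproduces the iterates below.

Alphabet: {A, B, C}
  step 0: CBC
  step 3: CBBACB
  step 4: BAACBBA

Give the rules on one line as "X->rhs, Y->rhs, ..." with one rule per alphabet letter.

  step 3 ⇒ step 4: CBBACB ⇒ B·A·A·CB·B·A
    A ↦ CB
    B ↦ A
    C ↦ B

A->CB, B->A, C->B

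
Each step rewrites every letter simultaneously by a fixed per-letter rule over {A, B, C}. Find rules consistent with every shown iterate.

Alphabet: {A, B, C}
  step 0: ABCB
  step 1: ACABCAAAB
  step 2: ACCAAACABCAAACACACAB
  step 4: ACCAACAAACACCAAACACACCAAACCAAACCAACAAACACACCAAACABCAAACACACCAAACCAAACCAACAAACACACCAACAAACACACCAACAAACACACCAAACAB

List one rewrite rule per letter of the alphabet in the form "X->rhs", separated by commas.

  step 1 ⇒ step 2: ACABCAAAB ⇒ AC·CAA·AC·AB·CAA·AC·AC·AC·AB
    A ↦ AC
    B ↦ AB
    C ↦ CAA

A->AC, B->AB, C->CAA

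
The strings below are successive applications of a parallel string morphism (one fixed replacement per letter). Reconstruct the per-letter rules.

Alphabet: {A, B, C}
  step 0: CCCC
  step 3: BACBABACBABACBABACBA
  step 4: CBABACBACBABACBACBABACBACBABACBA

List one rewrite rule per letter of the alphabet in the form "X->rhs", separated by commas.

A->BA, B->C, C->BA

  step 3 ⇒ step 4: BACBABACBABACBABACBA ⇒ C·BA·BA·C·BA·C·BA·BA·C·BA·C·BA·BA·C·BA·C·BA·BA·C·BA
    A ↦ BA
    B ↦ C
    C ↦ BA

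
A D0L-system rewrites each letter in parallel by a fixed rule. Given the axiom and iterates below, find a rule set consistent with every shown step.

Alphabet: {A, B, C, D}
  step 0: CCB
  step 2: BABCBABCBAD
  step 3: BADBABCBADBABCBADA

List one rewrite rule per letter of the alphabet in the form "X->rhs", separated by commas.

A->D, B->BA, C->BC, D->A

  step 2 ⇒ step 3: BABCBABCBAD ⇒ BA·D·BA·BC·BA·D·BA·BC·BA·D·A
    A ↦ D
    B ↦ BA
    C ↦ BC
    D ↦ A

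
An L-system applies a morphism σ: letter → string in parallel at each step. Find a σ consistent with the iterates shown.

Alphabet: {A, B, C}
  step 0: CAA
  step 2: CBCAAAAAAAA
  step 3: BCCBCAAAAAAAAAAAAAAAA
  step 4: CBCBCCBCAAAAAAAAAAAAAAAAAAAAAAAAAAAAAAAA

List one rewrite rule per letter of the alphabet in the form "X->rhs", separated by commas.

A->AA, B->C, C->BC

  step 3 ⇒ step 4: BCCBCAAAAAAAAAAAAAAAA ⇒ C·BC·BC·C·BC·AA·AA·AA·AA·AA·AA·AA·AA·AA·AA·AA·AA·AA·AA·AA·AA
    A ↦ AA
    B ↦ C
    C ↦ BC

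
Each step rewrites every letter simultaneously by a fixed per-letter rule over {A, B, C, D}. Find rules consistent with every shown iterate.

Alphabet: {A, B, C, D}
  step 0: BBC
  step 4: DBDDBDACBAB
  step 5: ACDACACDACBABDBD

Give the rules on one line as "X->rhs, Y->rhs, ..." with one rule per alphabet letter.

  step 4 ⇒ step 5: DBDDBDACBAB ⇒ AC·D·AC·AC·D·AC·B·AB·D·B·D
    A ↦ B
    B ↦ D
    C ↦ AB
    D ↦ AC

A->B, B->D, C->AB, D->AC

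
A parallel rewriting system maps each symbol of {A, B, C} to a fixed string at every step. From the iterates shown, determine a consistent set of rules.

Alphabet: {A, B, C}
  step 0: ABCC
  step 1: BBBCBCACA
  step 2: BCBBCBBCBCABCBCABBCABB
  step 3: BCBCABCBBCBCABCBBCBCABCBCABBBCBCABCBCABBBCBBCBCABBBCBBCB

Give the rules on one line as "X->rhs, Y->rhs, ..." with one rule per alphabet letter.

  step 2 ⇒ step 3: BCBBCBBCBCABCBCABBCABB ⇒ BCB·CA·BCB·BCB·CA·BCB·BCB·CA·BCB·CA·BB·BCB·CA·BCB·CA·BB·BCB·BCB·CA·BB·BCB·BCB
    A ↦ BB
    B ↦ BCB
    C ↦ CA

A->BB, B->BCB, C->CA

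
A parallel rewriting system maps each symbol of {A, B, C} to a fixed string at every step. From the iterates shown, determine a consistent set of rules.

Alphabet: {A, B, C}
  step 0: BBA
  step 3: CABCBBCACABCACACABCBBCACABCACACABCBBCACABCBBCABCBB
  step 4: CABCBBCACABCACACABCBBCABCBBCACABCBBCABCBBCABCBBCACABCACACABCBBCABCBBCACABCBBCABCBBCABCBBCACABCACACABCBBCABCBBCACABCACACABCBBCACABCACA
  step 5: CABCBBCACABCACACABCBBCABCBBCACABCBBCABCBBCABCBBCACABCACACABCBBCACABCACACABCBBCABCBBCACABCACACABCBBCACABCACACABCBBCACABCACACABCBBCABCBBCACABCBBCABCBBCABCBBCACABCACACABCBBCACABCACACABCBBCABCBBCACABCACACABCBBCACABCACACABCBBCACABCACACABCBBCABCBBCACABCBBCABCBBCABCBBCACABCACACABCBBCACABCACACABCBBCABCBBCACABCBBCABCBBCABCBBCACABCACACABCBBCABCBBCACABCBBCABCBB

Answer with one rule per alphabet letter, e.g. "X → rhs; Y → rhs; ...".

A->CBB, B->CA, C->CAB

  step 4 ⇒ step 5: CABCBBCACABCACACABCBBCABCBBCACABCBBCABCBBCABCBBCACABCACACABCBBCABCBBCACABCBBCABCBBCABCBBCACABCACACABCBBCABCBBCACABCACACABCBBCACABCACA ⇒ CAB·CBB·CA·CAB·CA·CA·CAB·CBB·CAB·CBB·CA·CAB·CBB·CAB·CBB·CAB·CBB·CA·CAB·CA·CA·CAB·CBB·CA·CAB·CA·CA·CAB·CBB·CAB·CBB·CA·CAB·CA·CA·CAB·CBB·CA·CAB·CA·CA·CAB·CBB·CA·CAB·CA·CA·CAB·CBB·CAB·CBB·CA·CAB·CBB·CAB·CBB·CAB·CBB·CA·CAB·CA·CA·CAB·CBB·CA·CAB·CA·CA·CAB·CBB·CAB·CBB·CA·CAB·CA·CA·CAB·CBB·CA·CAB·CA·CA·CAB·CBB·CA·CAB·CA·CA·CAB·CBB·CAB·CBB·CA·CAB·CBB·CAB·CBB·CAB·CBB·CA·CAB·CA·CA·CAB·CBB·CA·CAB·CA·CA·CAB·CBB·CAB·CBB·CA·CAB·CBB·CAB·CBB·CAB·CBB·CA·CAB·CA·CA·CAB·CBB·CAB·CBB·CA·CAB·CBB·CAB·CBB
    A ↦ CBB
    B ↦ CA
    C ↦ CAB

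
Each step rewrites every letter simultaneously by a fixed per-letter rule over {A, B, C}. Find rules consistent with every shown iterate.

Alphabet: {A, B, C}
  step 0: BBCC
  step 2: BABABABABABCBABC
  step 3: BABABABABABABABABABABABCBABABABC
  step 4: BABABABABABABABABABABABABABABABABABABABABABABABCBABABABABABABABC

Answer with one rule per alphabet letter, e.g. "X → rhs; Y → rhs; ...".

A->BA, B->BA, C->BC

  step 3 ⇒ step 4: BABABABABABABABABABABABCBABABABC ⇒ BA·BA·BA·BA·BA·BA·BA·BA·BA·BA·BA·BA·BA·BA·BA·BA·BA·BA·BA·BA·BA·BA·BA·BC·BA·BA·BA·BA·BA·BA·BA·BC
    A ↦ BA
    B ↦ BA
    C ↦ BC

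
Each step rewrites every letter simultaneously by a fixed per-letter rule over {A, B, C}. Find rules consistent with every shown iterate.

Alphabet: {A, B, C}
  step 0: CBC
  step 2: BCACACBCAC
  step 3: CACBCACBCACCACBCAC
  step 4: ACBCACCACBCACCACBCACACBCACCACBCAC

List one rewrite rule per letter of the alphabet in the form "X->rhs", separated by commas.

A->BC, B->C, C->AC

  step 3 ⇒ step 4: CACBCACBCACCACBCAC ⇒ AC·BC·AC·C·AC·BC·AC·C·AC·BC·AC·AC·BC·AC·C·AC·BC·AC
    A ↦ BC
    B ↦ C
    C ↦ AC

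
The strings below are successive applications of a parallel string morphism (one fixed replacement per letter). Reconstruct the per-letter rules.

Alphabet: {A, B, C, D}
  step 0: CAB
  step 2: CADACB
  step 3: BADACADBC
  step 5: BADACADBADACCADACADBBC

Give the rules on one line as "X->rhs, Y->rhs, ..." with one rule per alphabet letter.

A->AD, B->C, C->B, D->AC

  step 2 ⇒ step 3: CADACB ⇒ B·AD·AC·AD·B·C
    A ↦ AD
    B ↦ C
    C ↦ B
    D ↦ AC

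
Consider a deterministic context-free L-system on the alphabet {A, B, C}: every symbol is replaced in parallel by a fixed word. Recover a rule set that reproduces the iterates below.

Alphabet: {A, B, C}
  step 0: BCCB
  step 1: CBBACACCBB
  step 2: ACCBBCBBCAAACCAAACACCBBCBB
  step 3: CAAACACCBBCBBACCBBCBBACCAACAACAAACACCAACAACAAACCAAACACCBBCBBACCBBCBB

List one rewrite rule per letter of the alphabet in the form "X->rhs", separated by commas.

  step 2 ⇒ step 3: ACCBBCBBCAAACCAAACACCBBCBB ⇒ CAA·AC·AC·CBB·CBB·AC·CBB·CBB·AC·CAA·CAA·CAA·AC·AC·CAA·CAA·CAA·AC·CAA·AC·AC·CBB·CBB·AC·CBB·CBB
    A ↦ CAA
    B ↦ CBB
    C ↦ AC

A->CAA, B->CBB, C->AC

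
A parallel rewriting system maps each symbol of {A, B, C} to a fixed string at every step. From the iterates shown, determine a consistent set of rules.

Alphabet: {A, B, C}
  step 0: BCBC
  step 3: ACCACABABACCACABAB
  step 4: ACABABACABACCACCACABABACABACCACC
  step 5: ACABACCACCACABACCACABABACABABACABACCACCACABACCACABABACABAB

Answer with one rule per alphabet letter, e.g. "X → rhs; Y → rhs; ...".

  step 4 ⇒ step 5: ACABABACABACCACCACABABACABACCACC ⇒ AC·AB·AC·C·AC·C·AC·AB·AC·C·AC·AB·AB·AC·AB·AB·AC·AB·AC·C·AC·C·AC·AB·AC·C·AC·AB·AB·AC·AB·AB
    A ↦ AC
    B ↦ C
    C ↦ AB

A->AC, B->C, C->AB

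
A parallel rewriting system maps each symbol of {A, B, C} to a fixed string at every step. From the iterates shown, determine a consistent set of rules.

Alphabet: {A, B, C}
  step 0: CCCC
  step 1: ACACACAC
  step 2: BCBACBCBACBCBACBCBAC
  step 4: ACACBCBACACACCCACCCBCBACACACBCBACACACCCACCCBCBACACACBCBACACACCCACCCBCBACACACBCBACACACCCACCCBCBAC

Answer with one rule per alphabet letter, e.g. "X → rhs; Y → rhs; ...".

A->BCB, B->CC, C->AC

  step 1 ⇒ step 2: ACACACAC ⇒ BCB·AC·BCB·AC·BCB·AC·BCB·AC
    A ↦ BCB
    C ↦ AC
    B ↦ CC  (constrained at step 2)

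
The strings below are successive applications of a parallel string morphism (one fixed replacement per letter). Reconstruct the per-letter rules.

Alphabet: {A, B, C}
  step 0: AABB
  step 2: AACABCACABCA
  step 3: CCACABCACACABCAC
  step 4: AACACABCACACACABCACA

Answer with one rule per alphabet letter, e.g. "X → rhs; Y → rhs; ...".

A->C, B->ABC, C->A

  step 3 ⇒ step 4: CCACABCACACABCAC ⇒ A·A·C·A·C·ABC·A·C·A·C·A·C·ABC·A·C·A
    A ↦ C
    B ↦ ABC
    C ↦ A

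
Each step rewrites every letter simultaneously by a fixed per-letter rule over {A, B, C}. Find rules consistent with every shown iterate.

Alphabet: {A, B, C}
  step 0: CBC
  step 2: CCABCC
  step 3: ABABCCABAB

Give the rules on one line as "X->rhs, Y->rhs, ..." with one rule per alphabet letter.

  step 2 ⇒ step 3: CCABCC ⇒ AB·AB·C·C·AB·AB
    A ↦ C
    B ↦ C
    C ↦ AB

A->C, B->C, C->AB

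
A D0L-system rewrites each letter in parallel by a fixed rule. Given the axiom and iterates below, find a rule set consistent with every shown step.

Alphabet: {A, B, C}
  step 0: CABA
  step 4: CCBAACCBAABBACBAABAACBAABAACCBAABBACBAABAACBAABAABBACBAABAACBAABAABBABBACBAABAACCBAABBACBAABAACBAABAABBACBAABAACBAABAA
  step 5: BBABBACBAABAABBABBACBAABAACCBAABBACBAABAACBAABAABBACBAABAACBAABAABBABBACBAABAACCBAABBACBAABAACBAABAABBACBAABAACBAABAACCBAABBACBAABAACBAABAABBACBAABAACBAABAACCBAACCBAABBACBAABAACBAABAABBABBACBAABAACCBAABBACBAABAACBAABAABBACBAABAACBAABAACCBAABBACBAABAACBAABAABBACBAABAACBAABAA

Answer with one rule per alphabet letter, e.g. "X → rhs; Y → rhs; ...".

  step 4 ⇒ step 5: CCBAACCBAABBACBAABAACBAABAACCBAABBACBAABAACBAABAABBACBAABAACBAABAABBABBACBAABAACCBAABBACBAABAACBAABAABBACBAABAACBAABAA ⇒ BBA·BBA·C·BAA·BAA·BBA·BBA·C·BAA·BAA·C·C·BAA·BBA·C·BAA·BAA·C·BAA·BAA·BBA·C·BAA·BAA·C·BAA·BAA·BBA·BBA·C·BAA·BAA·C·C·BAA·BBA·C·BAA·BAA·C·BAA·BAA·BBA·C·BAA·BAA·C·BAA·BAA·C·C·BAA·BBA·C·BAA·BAA·C·BAA·BAA·BBA·C·BAA·BAA·C·BAA·BAA·C·C·BAA·C·C·BAA·BBA·C·BAA·BAA·C·BAA·BAA·BBA·BBA·C·BAA·BAA·C·C·BAA·BBA·C·BAA·BAA·C·BAA·BAA·BBA·C·BAA·BAA·C·BAA·BAA·C·C·BAA·BBA·C·BAA·BAA·C·BAA·BAA·BBA·C·BAA·BAA·C·BAA·BAA
    A ↦ BAA
    B ↦ C
    C ↦ BBA

A->BAA, B->C, C->BBA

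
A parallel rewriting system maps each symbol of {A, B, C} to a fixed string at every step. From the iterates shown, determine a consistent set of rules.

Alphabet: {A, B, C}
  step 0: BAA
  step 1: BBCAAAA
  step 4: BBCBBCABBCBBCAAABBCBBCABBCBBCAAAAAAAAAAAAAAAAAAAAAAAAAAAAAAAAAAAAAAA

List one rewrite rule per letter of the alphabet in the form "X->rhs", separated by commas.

  step 0 ⇒ step 1: BAA ⇒ BBC·AA·AA
    A ↦ AA
    B ↦ BBC
    C ↦ A  (constrained at step 1)

A->AA, B->BBC, C->A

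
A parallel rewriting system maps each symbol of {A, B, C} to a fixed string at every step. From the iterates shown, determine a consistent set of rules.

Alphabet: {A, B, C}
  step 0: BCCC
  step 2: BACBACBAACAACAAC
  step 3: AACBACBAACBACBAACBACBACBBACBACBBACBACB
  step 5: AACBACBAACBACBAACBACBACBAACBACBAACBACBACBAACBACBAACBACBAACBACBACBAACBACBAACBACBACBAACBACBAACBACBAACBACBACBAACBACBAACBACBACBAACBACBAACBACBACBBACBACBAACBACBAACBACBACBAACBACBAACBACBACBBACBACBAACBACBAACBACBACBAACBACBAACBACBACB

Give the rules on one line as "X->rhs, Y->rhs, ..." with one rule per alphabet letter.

A->BAC, B->AAC, C->B

  step 2 ⇒ step 3: BACBACBAACAACAAC ⇒ AAC·BAC·B·AAC·BAC·B·AAC·BAC·BAC·B·BAC·BAC·B·BAC·BAC·B
    A ↦ BAC
    B ↦ AAC
    C ↦ B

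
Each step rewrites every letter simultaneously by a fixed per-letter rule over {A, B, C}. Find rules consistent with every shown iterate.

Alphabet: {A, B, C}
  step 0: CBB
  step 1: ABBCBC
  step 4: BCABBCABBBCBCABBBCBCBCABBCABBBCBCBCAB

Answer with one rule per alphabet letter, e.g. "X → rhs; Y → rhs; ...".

A->B, B->BC, C->AB

  step 0 ⇒ step 1: CBB ⇒ AB·BC·BC
    B ↦ BC
    C ↦ AB
    A ↦ B  (constrained at step 1)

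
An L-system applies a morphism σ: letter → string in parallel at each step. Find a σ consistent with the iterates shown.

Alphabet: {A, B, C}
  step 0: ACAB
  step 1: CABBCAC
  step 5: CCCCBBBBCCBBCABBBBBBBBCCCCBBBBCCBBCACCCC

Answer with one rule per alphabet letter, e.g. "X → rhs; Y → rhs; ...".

A->CA, B->C, C->BB

  step 0 ⇒ step 1: ACAB ⇒ CA·BB·CA·C
    A ↦ CA
    B ↦ C
    C ↦ BB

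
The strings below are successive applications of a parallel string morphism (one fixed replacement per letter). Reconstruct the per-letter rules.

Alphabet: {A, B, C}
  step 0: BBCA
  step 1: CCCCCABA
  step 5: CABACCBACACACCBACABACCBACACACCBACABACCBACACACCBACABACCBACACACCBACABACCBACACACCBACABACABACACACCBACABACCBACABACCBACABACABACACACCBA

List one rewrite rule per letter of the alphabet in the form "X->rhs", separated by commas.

A->BA, B->CC, C->CA

  step 0 ⇒ step 1: BBCA ⇒ CC·CC·CA·BA
    A ↦ BA
    B ↦ CC
    C ↦ CA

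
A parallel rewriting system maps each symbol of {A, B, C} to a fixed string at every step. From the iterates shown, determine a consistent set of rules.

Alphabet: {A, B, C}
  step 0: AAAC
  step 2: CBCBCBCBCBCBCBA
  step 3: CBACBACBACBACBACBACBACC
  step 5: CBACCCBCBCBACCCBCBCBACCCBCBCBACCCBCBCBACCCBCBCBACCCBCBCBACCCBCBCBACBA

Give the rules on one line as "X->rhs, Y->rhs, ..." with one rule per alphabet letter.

A->CC, B->A, C->CB

  step 2 ⇒ step 3: CBCBCBCBCBCBCBA ⇒ CB·A·CB·A·CB·A·CB·A·CB·A·CB·A·CB·A·CC
    A ↦ CC
    B ↦ A
    C ↦ CB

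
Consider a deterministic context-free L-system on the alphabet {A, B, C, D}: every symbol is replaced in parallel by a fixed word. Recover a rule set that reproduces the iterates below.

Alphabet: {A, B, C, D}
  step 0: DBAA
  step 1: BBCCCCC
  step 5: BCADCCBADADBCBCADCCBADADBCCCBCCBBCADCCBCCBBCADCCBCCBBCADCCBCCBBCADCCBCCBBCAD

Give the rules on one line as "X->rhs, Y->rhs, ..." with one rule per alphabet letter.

  step 0 ⇒ step 1: DBAA ⇒ B·BC·CC·CC
    A ↦ CC
    B ↦ BC
    D ↦ B
    C ↦ AD  (constrained at step 1)

A->CC, B->BC, C->AD, D->B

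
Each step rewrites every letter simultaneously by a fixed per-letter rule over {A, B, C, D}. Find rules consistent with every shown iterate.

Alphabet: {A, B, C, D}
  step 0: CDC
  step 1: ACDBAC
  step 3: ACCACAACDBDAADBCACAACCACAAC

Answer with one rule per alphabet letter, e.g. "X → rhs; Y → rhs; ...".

A->CA, B->DAA, C->AC, D->DB

  step 0 ⇒ step 1: CDC ⇒ AC·DB·AC
    C ↦ AC
    D ↦ DB
    A ↦ CA  (constrained at step 1)
    B ↦ DAA  (constrained at step 1)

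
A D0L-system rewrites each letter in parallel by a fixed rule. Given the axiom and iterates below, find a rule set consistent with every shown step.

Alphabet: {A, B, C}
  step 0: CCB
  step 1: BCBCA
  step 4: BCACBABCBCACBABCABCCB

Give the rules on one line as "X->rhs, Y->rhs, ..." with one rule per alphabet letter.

  step 0 ⇒ step 1: CCB ⇒ BC·BC·A
    B ↦ A
    C ↦ BC
    A ↦ CB  (constrained at step 1)

A->CB, B->A, C->BC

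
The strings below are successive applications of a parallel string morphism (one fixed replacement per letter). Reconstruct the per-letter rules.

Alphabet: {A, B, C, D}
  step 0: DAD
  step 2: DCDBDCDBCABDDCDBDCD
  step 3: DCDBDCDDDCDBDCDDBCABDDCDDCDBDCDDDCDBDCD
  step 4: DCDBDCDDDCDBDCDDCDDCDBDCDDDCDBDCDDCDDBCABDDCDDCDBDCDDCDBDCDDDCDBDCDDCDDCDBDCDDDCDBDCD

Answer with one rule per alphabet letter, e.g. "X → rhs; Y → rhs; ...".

  step 3 ⇒ step 4: DCDBDCDDDCDBDCDDBCABDDCDDCDBDCDDDCDBDCD ⇒ DCD·B·DCD·D·DCD·B·DCD·DCD·DCD·B·DCD·D·DCD·B·DCD·DCD·D·B·CAB·D·DCD·DCD·B·DCD·DCD·B·DCD·D·DCD·B·DCD·DCD·DCD·B·DCD·D·DCD·B·DCD
    A ↦ CAB
    B ↦ D
    C ↦ B
    D ↦ DCD

A->CAB, B->D, C->B, D->DCD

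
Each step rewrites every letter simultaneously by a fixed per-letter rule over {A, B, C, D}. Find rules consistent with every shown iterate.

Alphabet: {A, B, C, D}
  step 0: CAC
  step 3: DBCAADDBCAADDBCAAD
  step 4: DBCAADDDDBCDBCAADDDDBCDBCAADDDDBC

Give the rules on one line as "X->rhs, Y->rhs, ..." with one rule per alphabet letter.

A->D, B->AA, C->D, D->DBC

  step 3 ⇒ step 4: DBCAADDBCAADDBCAAD ⇒ DBC·AA·D·D·D·DBC·DBC·AA·D·D·D·DBC·DBC·AA·D·D·D·DBC
    A ↦ D
    B ↦ AA
    C ↦ D
    D ↦ DBC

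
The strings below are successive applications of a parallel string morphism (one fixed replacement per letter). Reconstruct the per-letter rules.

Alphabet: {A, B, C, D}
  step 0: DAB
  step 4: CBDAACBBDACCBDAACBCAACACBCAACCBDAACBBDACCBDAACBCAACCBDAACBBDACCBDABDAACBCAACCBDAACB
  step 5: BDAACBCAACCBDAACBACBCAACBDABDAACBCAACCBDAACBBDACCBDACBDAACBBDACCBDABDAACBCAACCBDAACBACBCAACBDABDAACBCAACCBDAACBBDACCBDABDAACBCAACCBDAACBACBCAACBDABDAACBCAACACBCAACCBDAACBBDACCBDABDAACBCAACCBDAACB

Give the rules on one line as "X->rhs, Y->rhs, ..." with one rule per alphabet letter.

  step 4 ⇒ step 5: CBDAACBBDACCBDAACBCAACACBCAACCBDAACBBDACCBDAACBCAACCBDAACBBDACCBDABDAACBCAACCBDAACB ⇒ BDA·ACB·CAA·C·C·BDA·ACB·ACB·CAA·C·BDA·BDA·ACB·CAA·C·C·BDA·ACB·BDA·C·C·BDA·C·BDA·ACB·BDA·C·C·BDA·BDA·ACB·CAA·C·C·BDA·ACB·ACB·CAA·C·BDA·BDA·ACB·CAA·C·C·BDA·ACB·BDA·C·C·BDA·BDA·ACB·CAA·C·C·BDA·ACB·ACB·CAA·C·BDA·BDA·ACB·CAA·C·ACB·CAA·C·C·BDA·ACB·BDA·C·C·BDA·BDA·ACB·CAA·C·C·BDA·ACB
    A ↦ C
    B ↦ ACB
    C ↦ BDA
    D ↦ CAA

A->C, B->ACB, C->BDA, D->CAA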